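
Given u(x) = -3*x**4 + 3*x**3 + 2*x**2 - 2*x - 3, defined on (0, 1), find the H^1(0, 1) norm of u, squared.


||u||_{H^1}^2 = 929/84

The H^1 norm (squared) on an interval (0, L) is
  ||u||_{H^1}^2 = ∫_0^L u(x)^2 dx + ∫_0^L u'(x)^2 dx.
Compute u'(x) = -12*x**3 + 9*x**2 + 4*x - 2.
Then u(x)^2 = 9*x**8 - 18*x**7 - 3*x**6 + 24*x**5 + 10*x**4 - 26*x**3 - 8*x**2 + 12*x + 9 and u'(x)^2 = 144*x**6 - 216*x**5 - 15*x**4 + 120*x**3 - 20*x**2 - 16*x + 4.
Integrate each monomial from 0 to 1 using ∫_0^1 c·x^n dx = c·1^(n+1)/(n+1):
  ∫_0^1 u(x)^2 dx = ∫_0^1 (9*x^8 - 18*x^7 - 3*x^6 + 24*x^5 + 10*x^4 - 26*x^3 - 8*x^2 + 12*x + 9) dx. Term by term:
    ∫_0^1 9*x^8 dx = 1;  ∫_0^1 -18*x^7 dx = -9/4;  ∫_0^1 -3*x^6 dx = -3/7;
    ∫_0^1 24*x^5 dx = 4;  ∫_0^1 10*x^4 dx = 2;  ∫_0^1 -26*x^3 dx = -13/2;
    ∫_0^1 -8*x^2 dx = -8/3;  ∫_0^1 12*x dx = 6;  ∫_0^1 9 dx = 9.
  Sum: 1 − 9/4 − 3/7 + 4 + 2 − 13/2 − 8/3 + 6 + 9 = 853/84.
  ∫_0^1 u'(x)^2 dx = ∫_0^1 (144*x^6 - 216*x^5 - 15*x^4 + 120*x^3 - 20*x^2 - 16*x + 4) dx. Term by term:
    ∫_0^1 144*x^6 dx = 144/7;  ∫_0^1 -216*x^5 dx = -36;  ∫_0^1 -15*x^4 dx = -3;
    ∫_0^1 120*x^3 dx = 30;  ∫_0^1 -20*x^2 dx = -20/3;  ∫_0^1 -16*x dx = -8;
    ∫_0^1 4 dx = 4.
  Sum: 144/7 − 36 − 3 + 30 − 20/3 − 8 + 4 = 19/21.
Adding: ||u||_{H^1}^2 = 853/84 + 19/21 = 929/84.


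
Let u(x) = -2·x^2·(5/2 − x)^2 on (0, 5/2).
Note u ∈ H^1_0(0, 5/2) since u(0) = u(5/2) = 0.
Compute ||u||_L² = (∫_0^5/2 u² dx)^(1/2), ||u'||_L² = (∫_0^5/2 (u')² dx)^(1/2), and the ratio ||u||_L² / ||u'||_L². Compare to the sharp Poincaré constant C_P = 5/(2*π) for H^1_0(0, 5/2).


||u||_L² / ||u'||_L² = 5*sqrt(3)/12 < C_P = 5/(2*π).

u(x) = -2·x^2·(5/2 − x)^2, so u'(x) = x*(-8*x^2 + 30*x - 25).
u(x) = -2·x^2·(5/2 − x)^2 vanishes at x = 0 and x = 5/2, so u ∈ H^1_0(0, 5/2). Differentiate via the product rule and integrate the resulting polynomials term by term.
  ∫_0^5/2 u² dx = ∫_0^5/2 (4*x^8 - 40*x^7 + 150*x^6 - 250*x^5 + 625*x^4/4) dx. Term by term:
    ∫_0^5/2 4*x^8 dx = 1953125/1152;  ∫_0^5/2 -40*x^7 dx = -1953125/256;  ∫_0^5/2 150*x^6 dx = 5859375/448;
    ∫_0^5/2 -250*x^5 dx = -1953125/192;  ∫_0^5/2 625*x^4/4 dx = 390625/128.
  Sum: 1953125/1152 − 1953125/256 + 5859375/448 − 1953125/192 + 390625/128 = 390625/16128.
  ∫_0^5/2 (u')² dx = ∫_0^5/2 (64*x^6 - 480*x^5 + 1300*x^4 - 1500*x^3 + 625*x^2) dx. Term by term:
    ∫_0^5/2 64*x^6 dx = 78125/14;  ∫_0^5/2 -480*x^5 dx = -78125/4;  ∫_0^5/2 1300*x^4 dx = 203125/8;
    ∫_0^5/2 -1500*x^3 dx = -234375/16;  ∫_0^5/2 625*x^2 dx = 78125/24.
  Sum: 78125/14 − 78125/4 + 203125/8 − 234375/16 + 78125/24 = 15625/336.
∫_0^5/2 u² dx = 390625/16128, so ||u||_L² = 625*sqrt(7)/336.
∫_0^5/2 (u')² dx = 15625/336, so ||u'||_L² = 125*sqrt(21)/84.
Ratio ||u||_L² / ||u'||_L² = 5*sqrt(3)/12.
Sharp Poincaré constant on H^1_0(0, 5/2) is C_P = L/π = 5/(2*π), achieved by sin(2*π/5·x).
A polynomial bump cannot attain the sharp Poincaré constant (only the first sine eigenfunction does), so the ratio is strictly less than C_P, consistent with ||u||_L² ≤ C_P ||u'||_L².


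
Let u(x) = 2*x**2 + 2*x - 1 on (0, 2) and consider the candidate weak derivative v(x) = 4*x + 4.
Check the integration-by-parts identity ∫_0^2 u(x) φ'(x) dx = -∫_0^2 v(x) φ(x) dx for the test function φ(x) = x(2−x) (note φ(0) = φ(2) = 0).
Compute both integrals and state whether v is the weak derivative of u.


LHS = -8, RHS = -32/3. No, v is not the weak derivative of u.

u(x) = 2*x**2 + 2*x - 1, classical derivative u'(x) = 4*x + 2.
φ(x) = x(2−x), so φ'(x) = 2 - 2*x.
Note φ(0) = φ(2) = 0, so the boundary term u·φ vanishes.
LHS = ∫_0^2 u(x) φ'(x) dx = ∫_0^2 (-4*x^3 + 6*x - 2) dx. Term by term:
  ∫_0^2 -4*x^3 dx = -16;  ∫_0^2 6*x dx = 12;  ∫_0^2 -2 dx = -4.
Sum: -16 + 12 − 4 = -8.
So LHS = -8.
∫_0^2 v(x) φ(x) dx = ∫_0^2 (-4*x^3 + 4*x^2 + 8*x) dx. Term by term:
  ∫_0^2 -4*x^3 dx = -16;  ∫_0^2 4*x^2 dx = 32/3;  ∫_0^2 8*x dx = 16.
Sum: -16 + 32/3 + 16 = 32/3.
So RHS = -∫_0^2 v(x) φ(x) dx = -32/3.
LHS − RHS = 8/3 ≠ 0, so the identity fails.
(For a valid weak derivative the identity must hold for EVERY test function, in particular this one. The failure shows v is NOT the weak derivative of u.)
Correct weak derivative would be u'(x) = 4*x + 2.


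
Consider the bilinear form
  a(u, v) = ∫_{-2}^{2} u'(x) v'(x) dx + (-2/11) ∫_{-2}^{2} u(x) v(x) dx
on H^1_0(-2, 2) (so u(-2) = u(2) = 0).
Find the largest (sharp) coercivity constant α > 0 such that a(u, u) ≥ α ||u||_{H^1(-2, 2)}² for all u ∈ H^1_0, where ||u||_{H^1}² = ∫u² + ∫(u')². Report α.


α = (-32/11 + π^2)/(π^2 + 16)

Coercivity of a(·,·) on H^1_0(-2, 2) means a(u, u) ≥ α ||u||_{H^1}² for every u ∈ H^1_0.
The interval has length L = 4, and Poincaré/coercivity depend only on L. Here a(u, u) = ∫(u')² + (-2/11)·∫u².
Here c = -2/11 < 0 with |c| < (π/L)² = π^2/16, so coercivity still holds. The condition a(u,u) ≥ α||u||_{H^1}² reads (1−α)∫(u')² ≥ (α−c)∫u². Any admissible α is ≤ 1 (rapidly oscillating u have ∫u²/∫(u')² → 0), and α = 1 would force 0 ≥ (1−c)∫u², impossible since c < 1; so 1−α > 0. By the sharp Poincaré inequality on H^1_0 of an interval of length L, ∫(u')² ≥ (π/L)²∫u² with equality for the first sine mode sin(π(x−x₀)/L) (x₀ the left endpoint), so the inequality holds for all u iff (1−α)(π/L)² ≥ α − c, i.e. α ≤ ((π/L)² + c)/((π/L)² + 1) = (1 + c(L/π)²)/(1 + (L/π)²). (Direct route, valid since c ≤ 0: Poincaré gives c∫u² ≥ c(L/π)²∫(u')², so a(u,u) ≥ (1 + c(L/π)²)∫(u')², while ||u||_{H^1}² ≤ (1 + (L/π)²)∫(u')²; dividing yields the same α.) With (π/L)² = π^2/16 and c = -2/11, the largest admissible constant is α = ((π/L)² + c)/((π/L)² + 1).
Simplifying, α = (-32/11 + π^2)/(π^2 + 16).


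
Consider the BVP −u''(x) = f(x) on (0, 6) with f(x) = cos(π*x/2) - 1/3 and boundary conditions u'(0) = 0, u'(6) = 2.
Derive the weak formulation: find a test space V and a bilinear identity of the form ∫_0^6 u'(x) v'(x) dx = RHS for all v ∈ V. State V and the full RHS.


V = H^1(0, 6) (v unrestricted at boundary; u is determined up to an additive constant); weak form: ∫_0^6 u'v' dx = ∫_0^6 (cos(π*x/2) - 1/3) v dx + 2·v(6) for all v ∈ V.

Multiply both sides by a test function v and integrate from 0 to 6:
  ∫_0^6 −u''(x) v(x) dx = ∫_0^6 f(x) v(x) dx.
Integrate the LHS by parts once:
  ∫_0^6 −u'' v dx = −[u'(x) v(x)]_0^6 + ∫_0^6 u'(x) v'(x) dx.
Thus ∫_0^6 u'(x) v'(x) dx = ∫_0^6 f(x) v(x) dx + [u'(x) v(x)]_0^6.
Choose V so that boundary terms are either known or forced to vanish.
u has inhomogeneous Neumann u'(0) = 0, u'(6) = 2. [u' v]_0^6 = (2)·v(6) − (0)·v(0) = 2·v(6). Take V = H^1(0, 6); boundary term becomes part of RHS.
Weak formulation: find u (satisfying any essential BC) such that ∫_0^6 u'(x) v'(x) dx = ∫_0^6 f v dx + 2·v(6) for all v ∈ V (Neumann data are natural BCs: they enter the RHS as boundary terms).
Substituting f(x) = cos(π*x/2) - 1/3, the right-hand side is ∫_0^6 (cos(π*x/2) - 1/3) v dx + 2·v(6).
Compatibility check (pure Neumann): taking v ≡ 1 ∈ V gives 0 = ∫_0^6 f dx + (2) − (0), i.e. ∫_0^6 f dx must equal u'(0) − u'(6) = -2. Indeed ∫_0^6 (cos(π*x/2) - 1/3) dx = -2, so the data are compatible. The solution is then unique only up to an additive constant (fix it e.g. by requiring ∫_0^6 u dx = 0).


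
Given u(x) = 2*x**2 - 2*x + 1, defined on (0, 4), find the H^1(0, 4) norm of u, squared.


||u||_{H^1}^2 = 3396/5

The H^1 norm (squared) on an interval (0, L) is
  ||u||_{H^1}^2 = ∫_0^L u(x)^2 dx + ∫_0^L u'(x)^2 dx.
Compute u'(x) = 4*x - 2.
Then u(x)^2 = 4*x**4 - 8*x**3 + 8*x**2 - 4*x + 1 and u'(x)^2 = 16*x**2 - 16*x + 4.
Integrate each monomial from 0 to 4 using ∫_0^4 c·x^n dx = c·4^(n+1)/(n+1):
  ∫_0^4 u(x)^2 dx = ∫_0^4 (4*x^4 - 8*x^3 + 8*x^2 - 4*x + 1) dx. Term by term:
    ∫_0^4 4*x^4 dx = 4096/5;  ∫_0^4 -8*x^3 dx = -512;  ∫_0^4 8*x^2 dx = 512/3;
    ∫_0^4 -4*x dx = -32;  ∫_0^4 1 dx = 4.
  Sum: 4096/5 − 512 + 512/3 − 32 + 4 = 6748/15.
  ∫_0^4 u'(x)^2 dx = ∫_0^4 (16*x^2 - 16*x + 4) dx. Term by term:
    ∫_0^4 16*x^2 dx = 1024/3;  ∫_0^4 -16*x dx = -128;  ∫_0^4 4 dx = 16.
  Sum: 1024/3 − 128 + 16 = 688/3.
Adding: ||u||_{H^1}^2 = 6748/15 + 688/3 = 3396/5.


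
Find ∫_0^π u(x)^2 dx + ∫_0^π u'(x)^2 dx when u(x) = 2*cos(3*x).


||u||_{H^1(0,π)}^2 = 20*π

u'(x) = -6*sin(3*x).
Expand u² and (u')² and integrate term by term on (0, π), using: for integers n ≥ 1, ∫_0^π sin²(nx) dx = ∫_0^π cos²(nx) dx = π/2; for n ≠ n', ∫_0^π sin(nx)sin(n'x) dx = ∫_0^π cos(nx)cos(n'x) dx = 0; and by product-to-sum, ∫_0^π sin(nx)cos(n'x) dx = ½∫_0^π [sin((n+n')x) + sin((n−n')x)] dx, which is 0 when n+n' is even and 2n/(n²−n'²) when n+n' is odd (it need not vanish on (0, π)).
  u² squared terms: (2)²·∫cos(3x)² dx = 4·π/2 = 2*π.
  So ∫_0^π u² dx = 2*π.
  (u')² squared terms: (-6)²·∫sin(3x)² dx = 36·π/2 = 18*π.
  So ∫_0^π (u')² dx = 18*π.
||u||_{H^1}^2 = (2*π) + (18*π) = 20*π.


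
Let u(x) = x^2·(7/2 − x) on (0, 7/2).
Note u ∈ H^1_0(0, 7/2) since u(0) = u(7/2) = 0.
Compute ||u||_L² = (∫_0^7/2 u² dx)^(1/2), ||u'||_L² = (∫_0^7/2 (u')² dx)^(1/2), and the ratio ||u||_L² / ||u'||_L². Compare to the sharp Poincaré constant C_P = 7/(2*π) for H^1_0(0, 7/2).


||u||_L² / ||u'||_L² = sqrt(14)/4 < C_P = 7/(2*π).

u(x) = x^2·(7/2 − x), so u'(x) = x*(7 - 3*x).
u(x) = x^2·(7/2 − x) vanishes at x = 0 and x = 7/2, so u ∈ H^1_0(0, 7/2). Differentiate via the product rule and integrate the resulting polynomials term by term.
  ∫_0^7/2 u² dx = ∫_0^7/2 (x^6 - 7*x^5 + 49*x^4/4) dx. Term by term:
    ∫_0^7/2 x^6 dx = 117649/128;  ∫_0^7/2 -7*x^5 dx = -823543/384;  ∫_0^7/2 49*x^4/4 dx = 823543/640.
  Sum: 117649/128 − 823543/384 + 823543/640 = 117649/1920.
  ∫_0^7/2 (u')² dx = ∫_0^7/2 (9*x^4 - 42*x^3 + 49*x^2) dx. Term by term:
    ∫_0^7/2 9*x^4 dx = 151263/160;  ∫_0^7/2 -42*x^3 dx = -50421/32;  ∫_0^7/2 49*x^2 dx = 16807/24.
  Sum: 151263/160 − 50421/32 + 16807/24 = 16807/240.
∫_0^7/2 u² dx = 117649/1920, so ||u||_L² = 343*sqrt(30)/240.
∫_0^7/2 (u')² dx = 16807/240, so ||u'||_L² = 49*sqrt(105)/60.
Ratio ||u||_L² / ||u'||_L² = sqrt(14)/4.
Sharp Poincaré constant on H^1_0(0, 7/2) is C_P = L/π = 7/(2*π), achieved by sin(2*π/7·x).
A polynomial bump cannot attain the sharp Poincaré constant (only the first sine eigenfunction does), so the ratio is strictly less than C_P, consistent with ||u||_L² ≤ C_P ||u'||_L².


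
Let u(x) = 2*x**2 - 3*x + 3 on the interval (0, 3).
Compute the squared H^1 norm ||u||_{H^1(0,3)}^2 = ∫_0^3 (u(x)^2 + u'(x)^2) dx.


||u||_{H^1}^2 = 747/5

The H^1 norm (squared) on an interval (0, L) is
  ||u||_{H^1}^2 = ∫_0^L u(x)^2 dx + ∫_0^L u'(x)^2 dx.
Compute u'(x) = 4*x - 3.
Then u(x)^2 = 4*x**4 - 12*x**3 + 21*x**2 - 18*x + 9 and u'(x)^2 = 16*x**2 - 24*x + 9.
Integrate each monomial from 0 to 3 using ∫_0^3 c·x^n dx = c·3^(n+1)/(n+1):
  ∫_0^3 u(x)^2 dx = ∫_0^3 (4*x^4 - 12*x^3 + 21*x^2 - 18*x + 9) dx. Term by term:
    ∫_0^3 4*x^4 dx = 972/5;  ∫_0^3 -12*x^3 dx = -243;  ∫_0^3 21*x^2 dx = 189;
    ∫_0^3 -18*x dx = -81;  ∫_0^3 9 dx = 27.
  Sum: 972/5 − 243 + 189 − 81 + 27 = 432/5.
  ∫_0^3 u'(x)^2 dx = ∫_0^3 (16*x^2 - 24*x + 9) dx. Term by term:
    ∫_0^3 16*x^2 dx = 144;  ∫_0^3 -24*x dx = -108;  ∫_0^3 9 dx = 27.
  Sum: 144 − 108 + 27 = 63.
Adding: ||u||_{H^1}^2 = 432/5 + 63 = 747/5.


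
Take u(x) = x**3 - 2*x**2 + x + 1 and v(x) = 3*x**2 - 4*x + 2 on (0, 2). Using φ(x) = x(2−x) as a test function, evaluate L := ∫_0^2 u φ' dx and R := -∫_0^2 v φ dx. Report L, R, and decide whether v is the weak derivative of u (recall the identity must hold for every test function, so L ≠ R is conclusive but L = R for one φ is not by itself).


LHS = -4/5, RHS = -32/15. No, v is not the weak derivative of u.

u(x) = x**3 - 2*x**2 + x + 1, classical derivative u'(x) = 3*x**2 - 4*x + 1.
φ(x) = x(2−x), so φ'(x) = 2 - 2*x.
Note φ(0) = φ(2) = 0, so the boundary term u·φ vanishes.
LHS = ∫_0^2 u(x) φ'(x) dx = ∫_0^2 (-2*x^4 + 6*x^3 - 6*x^2 + 2) dx. Term by term:
  ∫_0^2 -2*x^4 dx = -64/5;  ∫_0^2 6*x^3 dx = 24;  ∫_0^2 -6*x^2 dx = -16;
  ∫_0^2 2 dx = 4.
Sum: -64/5 + 24 − 16 + 4 = -4/5.
So LHS = -4/5.
∫_0^2 v(x) φ(x) dx = ∫_0^2 (-3*x^4 + 10*x^3 - 10*x^2 + 4*x) dx. Term by term:
  ∫_0^2 -3*x^4 dx = -96/5;  ∫_0^2 10*x^3 dx = 40;  ∫_0^2 -10*x^2 dx = -80/3;
  ∫_0^2 4*x dx = 8.
Sum: -96/5 + 40 − 80/3 + 8 = 32/15.
So RHS = -∫_0^2 v(x) φ(x) dx = -32/15.
LHS − RHS = 4/3 ≠ 0, so the identity fails.
(For a valid weak derivative the identity must hold for EVERY test function, in particular this one. The failure shows v is NOT the weak derivative of u.)
Correct weak derivative would be u'(x) = 3*x**2 - 4*x + 1.


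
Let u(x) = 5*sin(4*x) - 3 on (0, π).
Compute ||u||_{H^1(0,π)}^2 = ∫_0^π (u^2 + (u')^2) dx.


||u||_{H^1(0,π)}^2 = 443*π/2

u'(x) = 20*cos(4*x).
Expand u² and (u')² and integrate term by term on (0, π), using: for integers n ≥ 1, ∫_0^π sin²(nx) dx = ∫_0^π cos²(nx) dx = π/2; for n ≠ n', ∫_0^π sin(nx)sin(n'x) dx = ∫_0^π cos(nx)cos(n'x) dx = 0; and by product-to-sum, ∫_0^π sin(nx)cos(n'x) dx = ½∫_0^π [sin((n+n')x) + sin((n−n')x)] dx, which is 0 when n+n' is even and 2n/(n²−n'²) when n+n' is odd (it need not vanish on (0, π)). For the constant mode: ∫_0^π 1 dx = π, ∫_0^π cos(nx) dx = 0, ∫_0^π sin(nx) dx = (1−(−1)^n)/n.
  u² squared terms: (-3)²·∫1 dx = 9·π = 9*π;  (5)²·∫sin(4x)² dx = 25·π/2 = 25*π/2.
  u² cross terms: 2·(-3)·(5)·∫1·sin(4x) dx = -30·(0) = 0.
  So ∫_0^π u² dx = 9*π + 25*π/2 + 0 = 43*π/2.
  (u')² squared terms: (20)²·∫cos(4x)² dx = 400·π/2 = 200*π.
  So ∫_0^π (u')² dx = 200*π.
||u||_{H^1}^2 = (43*π/2) + (200*π) = 443*π/2.


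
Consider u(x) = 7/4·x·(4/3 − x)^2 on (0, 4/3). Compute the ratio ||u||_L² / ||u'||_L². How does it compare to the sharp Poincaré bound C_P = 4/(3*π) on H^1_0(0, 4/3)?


||u||_L² / ||u'||_L² = 2*sqrt(14)/21 < C_P = 4/(3*π).

u(x) = 7/4·x·(4/3 − x)^2, so u'(x) = 21*x^2/4 - 28*x/3 + 28/9.
u(x) = 7/4·x·(4/3 − x)^2 vanishes at x = 0 and x = 4/3, so u ∈ H^1_0(0, 4/3). Differentiate via the product rule and integrate the resulting polynomials term by term.
  ∫_0^4/3 u² dx = ∫_0^4/3 (49*x^6/16 - 49*x^5/3 + 98*x^4/3 - 784*x^3/27 + 784*x^2/81) dx. Term by term:
    ∫_0^4/3 49*x^6/16 dx = 7168/2187;  ∫_0^4/3 -49*x^5/3 dx = -100352/6561;  ∫_0^4/3 98*x^4/3 dx = 100352/3645;
    ∫_0^4/3 -784*x^3/27 dx = -50176/2187;  ∫_0^4/3 784*x^2/81 dx = 50176/6561.
  Sum: 7168/2187 − 100352/6561 + 100352/3645 − 50176/2187 + 50176/6561 = 7168/32805.
  ∫_0^4/3 (u')² dx = ∫_0^4/3 (441*x^4/16 - 98*x^3 + 1078*x^2/9 - 1568*x/27 + 784/81) dx. Term by term:
    ∫_0^4/3 441*x^4/16 dx = 3136/135;  ∫_0^4/3 -98*x^3 dx = -6272/81;  ∫_0^4/3 1078*x^2/9 dx = 68992/729;
    ∫_0^4/3 -1568*x/27 dx = -12544/243;  ∫_0^4/3 784/81 dx = 3136/243.
  Sum: 3136/135 − 6272/81 + 68992/729 − 12544/243 + 3136/243 = 6272/3645.
∫_0^4/3 u² dx = 7168/32805, so ||u||_L² = 32*sqrt(35)/405.
∫_0^4/3 (u')² dx = 6272/3645, so ||u'||_L² = 56*sqrt(10)/135.
Ratio ||u||_L² / ||u'||_L² = 2*sqrt(14)/21.
Sharp Poincaré constant on H^1_0(0, 4/3) is C_P = L/π = 4/(3*π), achieved by sin(3*π/4·x).
A polynomial bump cannot attain the sharp Poincaré constant (only the first sine eigenfunction does), so the ratio is strictly less than C_P, consistent with ||u||_L² ≤ C_P ||u'||_L².


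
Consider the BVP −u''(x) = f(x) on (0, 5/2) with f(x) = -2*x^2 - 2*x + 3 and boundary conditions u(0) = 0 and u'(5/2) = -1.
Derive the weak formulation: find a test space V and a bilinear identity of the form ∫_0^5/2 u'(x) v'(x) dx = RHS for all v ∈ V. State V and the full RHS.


V = {v ∈ H^1(0, 5/2) : v(0) = 0} (test functions vanish at x = 0 where u is specified); weak form: ∫_0^5/2 u'v' dx = ∫_0^5/2 (-2*x^2 - 2*x + 3) v dx − v(5/2) for all v ∈ V.

Multiply both sides by a test function v and integrate from 0 to 5/2:
  ∫_0^5/2 −u''(x) v(x) dx = ∫_0^5/2 f(x) v(x) dx.
Integrate the LHS by parts once:
  ∫_0^5/2 −u'' v dx = −[u'(x) v(x)]_0^5/2 + ∫_0^5/2 u'(x) v'(x) dx.
Thus ∫_0^5/2 u'(x) v'(x) dx = ∫_0^5/2 f(x) v(x) dx + [u'(x) v(x)]_0^5/2.
Choose V so that boundary terms are either known or forced to vanish.
Mixed BC: u(0) = 0 (Dirichlet) and u'(5/2) = -1 (Neumann). Define V = {v ∈ H^1(0, 5/2) : v(0) = 0}. Then [u' v]_0^5/2 = u'(5/2)·v(5/2) − u'(0)·0 = − v(5/2).
Weak formulation: find u (satisfying any essential BC) such that ∫_0^5/2 u'(x) v'(x) dx = ∫_0^5/2 f v dx − v(5/2) for all v ∈ V (Dirichlet at 0 absorbed into V; Neumann datum at x = 5/2 contributes the boundary term).
Substituting f(x) = -2*x^2 - 2*x + 3, the right-hand side is ∫_0^5/2 (-2*x^2 - 2*x + 3) v dx − v(5/2).


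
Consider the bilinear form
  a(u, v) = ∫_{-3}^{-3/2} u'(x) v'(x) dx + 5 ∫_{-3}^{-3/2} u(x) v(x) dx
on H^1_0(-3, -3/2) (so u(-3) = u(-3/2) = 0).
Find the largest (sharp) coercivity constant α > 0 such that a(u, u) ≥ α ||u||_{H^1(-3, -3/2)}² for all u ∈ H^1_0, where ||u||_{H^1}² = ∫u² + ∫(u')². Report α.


α = 1

Coercivity of a(·,·) on H^1_0(-3, -3/2) means a(u, u) ≥ α ||u||_{H^1}² for every u ∈ H^1_0.
The interval has length L = 3/2, and Poincaré/coercivity depend only on L. Here a(u, u) = ∫(u')² + (5)·∫u².
Here c = 5 ≥ 1, so a(u,u) = ∫(u')² + c∫u² ≥ ∫(u')² + ∫u² = ||u||_{H^1}², i.e. α = 1 works. No larger α is possible: a(u,u) ≥ α||u||_{H^1}² means (1−α)∫(u')² ≥ (α−c)∫u², and for the modes u_n = sin(nπ(x−x₀)/L) (x₀ the left endpoint) one has ∫u_n²/∫(u_n')² = (L/(nπ))² → 0, so a(u_n,u_n)/||u_n||_{H^1}² → 1. Hence the optimal constant is α = 1.
Therefore α = 1.


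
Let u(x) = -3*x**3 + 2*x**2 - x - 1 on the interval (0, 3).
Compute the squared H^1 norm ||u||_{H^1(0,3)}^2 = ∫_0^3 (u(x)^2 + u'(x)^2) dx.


||u||_{H^1}^2 = 323187/70

The H^1 norm (squared) on an interval (0, L) is
  ||u||_{H^1}^2 = ∫_0^L u(x)^2 dx + ∫_0^L u'(x)^2 dx.
Compute u'(x) = -9*x**2 + 4*x - 1.
Then u(x)^2 = 9*x**6 - 12*x**5 + 10*x**4 + 2*x**3 - 3*x**2 + 2*x + 1 and u'(x)^2 = 81*x**4 - 72*x**3 + 34*x**2 - 8*x + 1.
Integrate each monomial from 0 to 3 using ∫_0^3 c·x^n dx = c·3^(n+1)/(n+1):
  ∫_0^3 u(x)^2 dx = ∫_0^3 (9*x^6 - 12*x^5 + 10*x^4 + 2*x^3 - 3*x^2 + 2*x + 1) dx. Term by term:
    ∫_0^3 9*x^6 dx = 19683/7;  ∫_0^3 -12*x^5 dx = -1458;  ∫_0^3 10*x^4 dx = 486;
    ∫_0^3 2*x^3 dx = 81/2;  ∫_0^3 -3*x^2 dx = -27;  ∫_0^3 2*x dx = 9;
    ∫_0^3 1 dx = 3.
  Sum: 19683/7 − 1458 + 486 + 81/2 − 27 + 9 + 3 = 26115/14.
  ∫_0^3 u'(x)^2 dx = ∫_0^3 (81*x^4 - 72*x^3 + 34*x^2 - 8*x + 1) dx. Term by term:
    ∫_0^3 81*x^4 dx = 19683/5;  ∫_0^3 -72*x^3 dx = -1458;  ∫_0^3 34*x^2 dx = 306;
    ∫_0^3 -8*x dx = -36;  ∫_0^3 1 dx = 3.
  Sum: 19683/5 − 1458 + 306 − 36 + 3 = 13758/5.
Adding: ||u||_{H^1}^2 = 26115/14 + 13758/5 = 323187/70.


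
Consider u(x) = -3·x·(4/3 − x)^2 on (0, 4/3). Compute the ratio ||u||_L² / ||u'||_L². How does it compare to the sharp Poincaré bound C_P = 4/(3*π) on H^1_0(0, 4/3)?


||u||_L² / ||u'||_L² = 2*sqrt(14)/21 < C_P = 4/(3*π).

u(x) = -3·x·(4/3 − x)^2, so u'(x) = (4 - 9*x)*(x - 4/3).
u(x) = -3·x·(4/3 − x)^2 vanishes at x = 0 and x = 4/3, so u ∈ H^1_0(0, 4/3). Differentiate via the product rule and integrate the resulting polynomials term by term.
  ∫_0^4/3 u² dx = ∫_0^4/3 (9*x^6 - 48*x^5 + 96*x^4 - 256*x^3/3 + 256*x^2/9) dx. Term by term:
    ∫_0^4/3 9*x^6 dx = 16384/1701;  ∫_0^4/3 -48*x^5 dx = -32768/729;  ∫_0^4/3 96*x^4 dx = 32768/405;
    ∫_0^4/3 -256*x^3/3 dx = -16384/243;  ∫_0^4/3 256*x^2/9 dx = 16384/729.
  Sum: 16384/1701 − 32768/729 + 32768/405 − 16384/243 + 16384/729 = 16384/25515.
  ∫_0^4/3 (u')² dx = ∫_0^4/3 (81*x^4 - 288*x^3 + 352*x^2 - 512*x/3 + 256/9) dx. Term by term:
    ∫_0^4/3 81*x^4 dx = 1024/15;  ∫_0^4/3 -288*x^3 dx = -2048/9;  ∫_0^4/3 352*x^2 dx = 22528/81;
    ∫_0^4/3 -512*x/3 dx = -4096/27;  ∫_0^4/3 256/9 dx = 1024/27.
  Sum: 1024/15 − 2048/9 + 22528/81 − 4096/27 + 1024/27 = 2048/405.
∫_0^4/3 u² dx = 16384/25515, so ||u||_L² = 128*sqrt(35)/945.
∫_0^4/3 (u')² dx = 2048/405, so ||u'||_L² = 32*sqrt(10)/45.
Ratio ||u||_L² / ||u'||_L² = 2*sqrt(14)/21.
Sharp Poincaré constant on H^1_0(0, 4/3) is C_P = L/π = 4/(3*π), achieved by sin(3*π/4·x).
A polynomial bump cannot attain the sharp Poincaré constant (only the first sine eigenfunction does), so the ratio is strictly less than C_P, consistent with ||u||_L² ≤ C_P ||u'||_L².


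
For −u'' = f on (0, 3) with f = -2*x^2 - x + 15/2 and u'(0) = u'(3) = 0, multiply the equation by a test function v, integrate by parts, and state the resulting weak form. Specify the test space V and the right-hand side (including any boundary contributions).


V = H^1(0, 3) (no boundary constraint on v; u is determined up to an additive constant); weak form: ∫_0^3 u'v' dx = ∫_0^3 (-2*x^2 - x + 15/2) v dx for all v ∈ V.

Multiply both sides by a test function v and integrate from 0 to 3:
  ∫_0^3 −u''(x) v(x) dx = ∫_0^3 f(x) v(x) dx.
Integrate the LHS by parts once:
  ∫_0^3 −u'' v dx = −[u'(x) v(x)]_0^3 + ∫_0^3 u'(x) v'(x) dx.
Thus ∫_0^3 u'(x) v'(x) dx = ∫_0^3 f(x) v(x) dx + [u'(x) v(x)]_0^3.
Choose V so that boundary terms are either known or forced to vanish.
u has homogeneous Neumann: u'(0) = u'(3) = 0. So [u' v]_0^3 = 0·v(3) − 0·v(0) = 0 for any v; take V = H^1(0, 3).
Weak formulation: find u (satisfying any essential BC) such that ∫_0^3 u'(x) v'(x) dx = ∫_0^3 f v dx for all v ∈ V (homogeneous Neumann, so boundary terms vanish).
Substituting f(x) = -2*x^2 - x + 15/2, the right-hand side is ∫_0^3 (-2*x^2 - x + 15/2) v dx.
Compatibility check (pure Neumann): taking v ≡ 1 ∈ V gives 0 = ∫_0^3 f dx + (0) − (0), i.e. ∫_0^3 f dx must equal u'(0) − u'(3) = 0. Indeed ∫_0^3 (-2*x^2 - x + 15/2) dx = 0, so the data are compatible. The solution is then unique only up to an additive constant (fix it e.g. by requiring ∫_0^3 u dx = 0).


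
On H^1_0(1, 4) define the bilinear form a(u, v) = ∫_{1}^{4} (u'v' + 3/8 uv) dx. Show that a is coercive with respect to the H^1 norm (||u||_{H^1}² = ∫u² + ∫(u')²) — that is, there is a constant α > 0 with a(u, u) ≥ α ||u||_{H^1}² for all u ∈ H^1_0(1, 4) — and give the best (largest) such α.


α = (27/8 + π^2)/(9 + π^2)

Coercivity of a(·,·) on H^1_0(1, 4) means a(u, u) ≥ α ||u||_{H^1}² for every u ∈ H^1_0.
The interval has length L = 3, and Poincaré/coercivity depend only on L. Here a(u, u) = ∫(u')² + (3/8)·∫u².
Here 0 < c = 3/8 < 1. The condition a(u,u) ≥ α||u||_{H^1}² reads (1−α)∫(u')² ≥ (α−c)∫u². Any admissible α is ≤ 1 (rapidly oscillating u have ∫u²/∫(u')² → 0), and α = 1 would force 0 ≥ (1−c)∫u², impossible since c < 1; so 1−α > 0. By the sharp Poincaré inequality on H^1_0 of an interval of length L, ∫(u')² ≥ (π/L)²∫u² with equality for the first sine mode sin(π(x−x₀)/L) (x₀ the left endpoint), so the inequality holds for all u iff (1−α)(π/L)² ≥ α − c, i.e. α ≤ ((π/L)² + c)/((π/L)² + 1) = (1 + c(L/π)²)/(1 + (L/π)²). With (π/L)² = π^2/9 and c = 3/8, the largest admissible constant is α = ((π/L)² + c)/((π/L)² + 1).
Simplifying, α = (27/8 + π^2)/(9 + π^2).


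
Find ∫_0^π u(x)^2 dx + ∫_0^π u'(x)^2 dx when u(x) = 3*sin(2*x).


||u||_{H^1(0,π)}^2 = 45*π/2

u'(x) = 6*cos(2*x).
Expand u² and (u')² and integrate term by term on (0, π), using: for integers n ≥ 1, ∫_0^π sin²(nx) dx = ∫_0^π cos²(nx) dx = π/2; for n ≠ n', ∫_0^π sin(nx)sin(n'x) dx = ∫_0^π cos(nx)cos(n'x) dx = 0; and by product-to-sum, ∫_0^π sin(nx)cos(n'x) dx = ½∫_0^π [sin((n+n')x) + sin((n−n')x)] dx, which is 0 when n+n' is even and 2n/(n²−n'²) when n+n' is odd (it need not vanish on (0, π)).
  u² squared terms: (3)²·∫sin(2x)² dx = 9·π/2 = 9*π/2.
  So ∫_0^π u² dx = 9*π/2.
  (u')² squared terms: (6)²·∫cos(2x)² dx = 36·π/2 = 18*π.
  So ∫_0^π (u')² dx = 18*π.
||u||_{H^1}^2 = (9*π/2) + (18*π) = 45*π/2.


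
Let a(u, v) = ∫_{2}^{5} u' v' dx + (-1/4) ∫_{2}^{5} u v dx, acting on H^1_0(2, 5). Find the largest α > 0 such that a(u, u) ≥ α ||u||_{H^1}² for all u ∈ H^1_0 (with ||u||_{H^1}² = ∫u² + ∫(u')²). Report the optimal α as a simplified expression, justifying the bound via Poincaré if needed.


α = (-9/4 + π^2)/(9 + π^2)

Coercivity of a(·,·) on H^1_0(2, 5) means a(u, u) ≥ α ||u||_{H^1}² for every u ∈ H^1_0.
The interval has length L = 3, and Poincaré/coercivity depend only on L. Here a(u, u) = ∫(u')² + (-1/4)·∫u².
Here c = -1/4 < 0 with |c| < (π/L)² = π^2/9, so coercivity still holds. The condition a(u,u) ≥ α||u||_{H^1}² reads (1−α)∫(u')² ≥ (α−c)∫u². Any admissible α is ≤ 1 (rapidly oscillating u have ∫u²/∫(u')² → 0), and α = 1 would force 0 ≥ (1−c)∫u², impossible since c < 1; so 1−α > 0. By the sharp Poincaré inequality on H^1_0 of an interval of length L, ∫(u')² ≥ (π/L)²∫u² with equality for the first sine mode sin(π(x−x₀)/L) (x₀ the left endpoint), so the inequality holds for all u iff (1−α)(π/L)² ≥ α − c, i.e. α ≤ ((π/L)² + c)/((π/L)² + 1) = (1 + c(L/π)²)/(1 + (L/π)²). (Direct route, valid since c ≤ 0: Poincaré gives c∫u² ≥ c(L/π)²∫(u')², so a(u,u) ≥ (1 + c(L/π)²)∫(u')², while ||u||_{H^1}² ≤ (1 + (L/π)²)∫(u')²; dividing yields the same α.) With (π/L)² = π^2/9 and c = -1/4, the largest admissible constant is α = ((π/L)² + c)/((π/L)² + 1).
Simplifying, α = (-9/4 + π^2)/(9 + π^2).


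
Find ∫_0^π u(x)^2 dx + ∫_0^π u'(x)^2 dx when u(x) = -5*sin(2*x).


||u||_{H^1(0,π)}^2 = 125*π/2

u'(x) = -10*cos(2*x).
Expand u² and (u')² and integrate term by term on (0, π), using: for integers n ≥ 1, ∫_0^π sin²(nx) dx = ∫_0^π cos²(nx) dx = π/2; for n ≠ n', ∫_0^π sin(nx)sin(n'x) dx = ∫_0^π cos(nx)cos(n'x) dx = 0; and by product-to-sum, ∫_0^π sin(nx)cos(n'x) dx = ½∫_0^π [sin((n+n')x) + sin((n−n')x)] dx, which is 0 when n+n' is even and 2n/(n²−n'²) when n+n' is odd (it need not vanish on (0, π)).
  u² squared terms: (-5)²·∫sin(2x)² dx = 25·π/2 = 25*π/2.
  So ∫_0^π u² dx = 25*π/2.
  (u')² squared terms: (-10)²·∫cos(2x)² dx = 100·π/2 = 50*π.
  So ∫_0^π (u')² dx = 50*π.
||u||_{H^1}^2 = (25*π/2) + (50*π) = 125*π/2.


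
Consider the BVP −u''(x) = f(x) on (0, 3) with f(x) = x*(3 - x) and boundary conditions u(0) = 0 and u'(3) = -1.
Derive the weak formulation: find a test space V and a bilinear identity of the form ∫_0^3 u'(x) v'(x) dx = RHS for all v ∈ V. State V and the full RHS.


V = {v ∈ H^1(0, 3) : v(0) = 0} (test functions vanish at x = 0 where u is specified); weak form: ∫_0^3 u'v' dx = ∫_0^3 (x*(3 - x)) v dx − v(3) for all v ∈ V.

Multiply both sides by a test function v and integrate from 0 to 3:
  ∫_0^3 −u''(x) v(x) dx = ∫_0^3 f(x) v(x) dx.
Integrate the LHS by parts once:
  ∫_0^3 −u'' v dx = −[u'(x) v(x)]_0^3 + ∫_0^3 u'(x) v'(x) dx.
Thus ∫_0^3 u'(x) v'(x) dx = ∫_0^3 f(x) v(x) dx + [u'(x) v(x)]_0^3.
Choose V so that boundary terms are either known or forced to vanish.
Mixed BC: u(0) = 0 (Dirichlet) and u'(3) = -1 (Neumann). Define V = {v ∈ H^1(0, 3) : v(0) = 0}. Then [u' v]_0^3 = u'(3)·v(3) − u'(0)·0 = − v(3).
Weak formulation: find u (satisfying any essential BC) such that ∫_0^3 u'(x) v'(x) dx = ∫_0^3 f v dx − v(3) for all v ∈ V (Dirichlet at 0 absorbed into V; Neumann datum at x = 3 contributes the boundary term).
Substituting f(x) = x*(3 - x), the right-hand side is ∫_0^3 (x*(3 - x)) v dx − v(3).


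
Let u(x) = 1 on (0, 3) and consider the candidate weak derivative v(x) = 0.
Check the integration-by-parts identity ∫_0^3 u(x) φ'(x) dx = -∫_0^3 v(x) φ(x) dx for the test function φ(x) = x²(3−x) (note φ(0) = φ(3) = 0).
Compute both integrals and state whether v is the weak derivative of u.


LHS = 0, RHS = 0. Yes, v = u' weakly.

u(x) = 1, classical derivative u'(x) = 0.
φ(x) = x²(3−x), so φ'(x) = 3*x*(2 - x).
Note φ(0) = φ(3) = 0, so the boundary term u·φ vanishes.
LHS = ∫_0^3 u(x) φ'(x) dx = ∫_0^3 (-3*x^2 + 6*x) dx. Term by term:
  ∫_0^3 -3*x^2 dx = -27;  ∫_0^3 6*x dx = 27.
Sum: -27 + 27 = 0.
So LHS = 0.
∫_0^3 v(x) φ(x) dx = ∫_0^3 (0) dx. Term by term:
  ∫_0^3 0 dx = 0.
So RHS = -∫_0^3 v(x) φ(x) dx = 0.
LHS = RHS, so the identity holds for this test φ.
Moreover u is smooth here and v(x) = u'(x) = 0 pointwise, so the identity holds for every test function. Hence v is the weak derivative of u.


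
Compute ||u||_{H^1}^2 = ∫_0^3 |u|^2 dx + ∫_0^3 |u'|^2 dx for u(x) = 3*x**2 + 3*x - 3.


||u||_{H^1}^2 = 11799/10

The H^1 norm (squared) on an interval (0, L) is
  ||u||_{H^1}^2 = ∫_0^L u(x)^2 dx + ∫_0^L u'(x)^2 dx.
Compute u'(x) = 6*x + 3.
Then u(x)^2 = 9*x**4 + 18*x**3 - 9*x**2 - 18*x + 9 and u'(x)^2 = 36*x**2 + 36*x + 9.
Integrate each monomial from 0 to 3 using ∫_0^3 c·x^n dx = c·3^(n+1)/(n+1):
  ∫_0^3 u(x)^2 dx = ∫_0^3 (9*x^4 + 18*x^3 - 9*x^2 - 18*x + 9) dx. Term by term:
    ∫_0^3 9*x^4 dx = 2187/5;  ∫_0^3 18*x^3 dx = 729/2;  ∫_0^3 -9*x^2 dx = -81;
    ∫_0^3 -18*x dx = -81;  ∫_0^3 9 dx = 27.
  Sum: 2187/5 + 729/2 − 81 − 81 + 27 = 6669/10.
  ∫_0^3 u'(x)^2 dx = ∫_0^3 (36*x^2 + 36*x + 9) dx. Term by term:
    ∫_0^3 36*x^2 dx = 324;  ∫_0^3 36*x dx = 162;  ∫_0^3 9 dx = 27.
  Sum: 324 + 162 + 27 = 513.
Adding: ||u||_{H^1}^2 = 6669/10 + 513 = 11799/10.


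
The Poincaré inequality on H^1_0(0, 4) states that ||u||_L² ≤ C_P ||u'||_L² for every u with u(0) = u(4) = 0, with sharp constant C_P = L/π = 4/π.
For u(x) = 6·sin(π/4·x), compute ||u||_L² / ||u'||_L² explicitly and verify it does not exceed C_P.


||u||_L² / ||u'||_L² = 4/π = C_P.

u(x) = 6·sin(π/4·x), so u'(x) = 3*π*cos(π*x/4)/2.
Writing u(x) = A·sin(kπx/L) with A = 6 and k = 1, use ∫_0^L sin²(kπx/L) dx = L/2 and ∫_0^L cos²(kπx/L) dx = L/2.
u² = 36·sin²(π/4·x) and (u')² = 9*π^2/4·cos²(π/4·x), and each of sin², cos² integrates to L/2 = 2 over (0, 4).
∫_0^4 u² dx = 72, so ||u||_L² = 6*sqrt(2).
∫_0^4 (u')² dx = 9*π^2/2, so ||u'||_L² = 3*sqrt(2)*π/2.
Ratio ||u||_L² / ||u'||_L² = 4/π.
Sharp Poincaré constant on H^1_0(0, 4) is C_P = L/π = 4/π, achieved by sin(π/4·x).
This is the k = 1 eigenfunction (up to amplitude), so the ratio equals the sharp Poincaré constant exactly.


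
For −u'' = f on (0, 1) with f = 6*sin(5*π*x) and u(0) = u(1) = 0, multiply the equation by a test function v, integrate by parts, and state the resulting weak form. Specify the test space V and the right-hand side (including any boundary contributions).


V = H^1_0(0, 1) (so v(0) = v(1) = 0); weak form: ∫_0^1 u'v' dx = ∫_0^1 (6*sin(5*π*x)) v dx for all v ∈ V.

Multiply both sides by a test function v and integrate from 0 to 1:
  ∫_0^1 −u''(x) v(x) dx = ∫_0^1 f(x) v(x) dx.
Integrate the LHS by parts once:
  ∫_0^1 −u'' v dx = −[u'(x) v(x)]_0^1 + ∫_0^1 u'(x) v'(x) dx.
Thus ∫_0^1 u'(x) v'(x) dx = ∫_0^1 f(x) v(x) dx + [u'(x) v(x)]_0^1.
Choose V so that boundary terms are either known or forced to vanish.
u is Dirichlet: u(0) = u(1) = 0. Let V = H^1_0(0, 1); then v(0) = v(1) = 0, and [u' v]_0^1 = 0.
Weak formulation: find u (satisfying any essential BC) such that ∫_0^1 u'(x) v'(x) dx = ∫_0^1 f v dx for all v ∈ V.
Substituting f(x) = 6*sin(5*π*x), the right-hand side is ∫_0^1 (6*sin(5*π*x)) v dx.


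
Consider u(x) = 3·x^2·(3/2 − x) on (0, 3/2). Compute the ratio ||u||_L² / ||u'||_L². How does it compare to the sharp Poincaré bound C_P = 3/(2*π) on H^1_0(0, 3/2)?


||u||_L² / ||u'||_L² = 3*sqrt(14)/28 < C_P = 3/(2*π).

u(x) = 3·x^2·(3/2 − x), so u'(x) = 9*x*(1 - x).
u(x) = 3·x^2·(3/2 − x) vanishes at x = 0 and x = 3/2, so u ∈ H^1_0(0, 3/2). Differentiate via the product rule and integrate the resulting polynomials term by term.
  ∫_0^3/2 u² dx = ∫_0^3/2 (9*x^6 - 27*x^5 + 81*x^4/4) dx. Term by term:
    ∫_0^3/2 9*x^6 dx = 19683/896;  ∫_0^3/2 -27*x^5 dx = -6561/128;  ∫_0^3/2 81*x^4/4 dx = 19683/640.
  Sum: 19683/896 − 6561/128 + 19683/640 = 6561/4480.
  ∫_0^3/2 (u')² dx = ∫_0^3/2 (81*x^4 - 162*x^3 + 81*x^2) dx. Term by term:
    ∫_0^3/2 81*x^4 dx = 19683/160;  ∫_0^3/2 -162*x^3 dx = -6561/32;  ∫_0^3/2 81*x^2 dx = 729/8.
  Sum: 19683/160 − 6561/32 + 729/8 = 729/80.
∫_0^3/2 u² dx = 6561/4480, so ||u||_L² = 81*sqrt(70)/560.
∫_0^3/2 (u')² dx = 729/80, so ||u'||_L² = 27*sqrt(5)/20.
Ratio ||u||_L² / ||u'||_L² = 3*sqrt(14)/28.
Sharp Poincaré constant on H^1_0(0, 3/2) is C_P = L/π = 3/(2*π), achieved by sin(2*π/3·x).
A polynomial bump cannot attain the sharp Poincaré constant (only the first sine eigenfunction does), so the ratio is strictly less than C_P, consistent with ||u||_L² ≤ C_P ||u'||_L².


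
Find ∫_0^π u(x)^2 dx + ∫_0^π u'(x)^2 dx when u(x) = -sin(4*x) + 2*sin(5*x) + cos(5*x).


||u||_{H^1(0,π)}^2 = 416/9 + 147*π/2

u'(x) = -5*sin(5*x) - 4*cos(4*x) + 10*cos(5*x).
Expand u² and (u')² and integrate term by term on (0, π), using: for integers n ≥ 1, ∫_0^π sin²(nx) dx = ∫_0^π cos²(nx) dx = π/2; for n ≠ n', ∫_0^π sin(nx)sin(n'x) dx = ∫_0^π cos(nx)cos(n'x) dx = 0; and by product-to-sum, ∫_0^π sin(nx)cos(n'x) dx = ½∫_0^π [sin((n+n')x) + sin((n−n')x)] dx, which is 0 when n+n' is even and 2n/(n²−n'²) when n+n' is odd (it need not vanish on (0, π)).
  u² squared terms: (-1)²·∫sin(4x)² dx = 1·π/2 = π/2;  (2)²·∫sin(5x)² dx = 4·π/2 = 2*π;  (1)²·∫cos(5x)² dx = 1·π/2 = π/2.
  u² cross terms: 2·(-1)·(2)·∫sin(4x)·sin(5x) dx = -4·(0) = 0;  2·(-1)·(1)·∫sin(4x)·cos(5x) dx = -2·(-8/9) = 16/9;  2·(2)·(1)·∫sin(5x)·cos(5x) dx = 4·(0) = 0.
  So ∫_0^π u² dx = π/2 + 2*π + π/2 + 0 + 16/9 + 0 = 16/9 + 3*π.
  (u')² squared terms: (-5)²·∫sin(5x)² dx = 25·π/2 = 25*π/2;  (-4)²·∫cos(4x)² dx = 16·π/2 = 8*π;  (10)²·∫cos(5x)² dx = 100·π/2 = 50*π.
  (u')² cross terms: 2·(-5)·(-4)·∫sin(5x)·cos(4x) dx = 40·(10/9) = 400/9;  2·(-5)·(10)·∫sin(5x)·cos(5x) dx = -100·(0) = 0;  2·(-4)·(10)·∫cos(4x)·cos(5x) dx = -80·(0) = 0.
  So ∫_0^π (u')² dx = 25*π/2 + 8*π + 50*π + 400/9 + 0 + 0 = 400/9 + 141*π/2.
||u||_{H^1}^2 = (16/9 + 3*π) + (400/9 + 141*π/2) = 416/9 + 147*π/2.


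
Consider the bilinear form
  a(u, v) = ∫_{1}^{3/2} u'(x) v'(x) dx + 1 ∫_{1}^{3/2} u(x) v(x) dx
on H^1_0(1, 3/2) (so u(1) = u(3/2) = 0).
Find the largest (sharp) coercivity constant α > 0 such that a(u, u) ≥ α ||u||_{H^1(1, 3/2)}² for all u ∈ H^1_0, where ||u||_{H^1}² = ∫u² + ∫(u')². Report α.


α = 1

Coercivity of a(·,·) on H^1_0(1, 3/2) means a(u, u) ≥ α ||u||_{H^1}² for every u ∈ H^1_0.
The interval has length L = 1/2, and Poincaré/coercivity depend only on L. Here a(u, u) = ∫(u')² + (1)·∫u².
Here c = 1 ≥ 1, so a(u,u) = ∫(u')² + c∫u² ≥ ∫(u')² + ∫u² = ||u||_{H^1}², i.e. α = 1 works. No larger α is possible: a(u,u) ≥ α||u||_{H^1}² means (1−α)∫(u')² ≥ (α−c)∫u², and for the modes u_n = sin(nπ(x−x₀)/L) (x₀ the left endpoint) one has ∫u_n²/∫(u_n')² = (L/(nπ))² → 0, so a(u_n,u_n)/||u_n||_{H^1}² → 1. Hence the optimal constant is α = 1.
Therefore α = 1.


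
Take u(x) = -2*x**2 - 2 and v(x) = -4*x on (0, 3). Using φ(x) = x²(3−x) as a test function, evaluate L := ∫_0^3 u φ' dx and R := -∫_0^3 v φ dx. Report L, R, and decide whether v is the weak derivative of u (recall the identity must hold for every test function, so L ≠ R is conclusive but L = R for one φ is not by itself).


LHS = 243/5, RHS = 243/5. Yes, v = u' weakly.

u(x) = -2*x**2 - 2, classical derivative u'(x) = -4*x.
φ(x) = x²(3−x), so φ'(x) = 3*x*(2 - x).
Note φ(0) = φ(3) = 0, so the boundary term u·φ vanishes.
LHS = ∫_0^3 u(x) φ'(x) dx = ∫_0^3 (6*x^4 - 12*x^3 + 6*x^2 - 12*x) dx. Term by term:
  ∫_0^3 6*x^4 dx = 1458/5;  ∫_0^3 -12*x^3 dx = -243;  ∫_0^3 6*x^2 dx = 54;
  ∫_0^3 -12*x dx = -54.
Sum: 1458/5 − 243 + 54 − 54 = 243/5.
So LHS = 243/5.
∫_0^3 v(x) φ(x) dx = ∫_0^3 (4*x^4 - 12*x^3) dx. Term by term:
  ∫_0^3 4*x^4 dx = 972/5;  ∫_0^3 -12*x^3 dx = -243.
Sum: 972/5 − 243 = -243/5.
So RHS = -∫_0^3 v(x) φ(x) dx = 243/5.
LHS = RHS, so the identity holds for this test φ.
Moreover u is smooth here and v(x) = u'(x) = -4*x pointwise, so the identity holds for every test function. Hence v is the weak derivative of u.


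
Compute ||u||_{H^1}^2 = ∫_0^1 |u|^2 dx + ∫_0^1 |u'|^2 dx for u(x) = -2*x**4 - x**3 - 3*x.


||u||_{H^1}^2 = 6707/126

The H^1 norm (squared) on an interval (0, L) is
  ||u||_{H^1}^2 = ∫_0^L u(x)^2 dx + ∫_0^L u'(x)^2 dx.
Compute u'(x) = -8*x**3 - 3*x**2 - 3.
Then u(x)^2 = 4*x**8 + 4*x**7 + x**6 + 12*x**5 + 6*x**4 + 9*x**2 and u'(x)^2 = 64*x**6 + 48*x**5 + 9*x**4 + 48*x**3 + 18*x**2 + 9.
Integrate each monomial from 0 to 1 using ∫_0^1 c·x^n dx = c·1^(n+1)/(n+1):
  ∫_0^1 u(x)^2 dx = ∫_0^1 (4*x^8 + 4*x^7 + x^6 + 12*x^5 + 6*x^4 + 9*x^2) dx. Term by term:
    ∫_0^1 4*x^8 dx = 4/9;  ∫_0^1 4*x^7 dx = 1/2;  ∫_0^1 x^6 dx = 1/7;
    ∫_0^1 12*x^5 dx = 2;  ∫_0^1 6*x^4 dx = 6/5;  ∫_0^1 9*x^2 dx = 3.
  Sum: 4/9 + 1/2 + 1/7 + 2 + 6/5 + 3 = 4591/630.
  ∫_0^1 u'(x)^2 dx = ∫_0^1 (64*x^6 + 48*x^5 + 9*x^4 + 48*x^3 + 18*x^2 + 9) dx. Term by term:
    ∫_0^1 64*x^6 dx = 64/7;  ∫_0^1 48*x^5 dx = 8;  ∫_0^1 9*x^4 dx = 9/5;
    ∫_0^1 48*x^3 dx = 12;  ∫_0^1 18*x^2 dx = 6;  ∫_0^1 9 dx = 9.
  Sum: 64/7 + 8 + 9/5 + 12 + 6 + 9 = 1608/35.
Adding: ||u||_{H^1}^2 = 4591/630 + 1608/35 = 6707/126.


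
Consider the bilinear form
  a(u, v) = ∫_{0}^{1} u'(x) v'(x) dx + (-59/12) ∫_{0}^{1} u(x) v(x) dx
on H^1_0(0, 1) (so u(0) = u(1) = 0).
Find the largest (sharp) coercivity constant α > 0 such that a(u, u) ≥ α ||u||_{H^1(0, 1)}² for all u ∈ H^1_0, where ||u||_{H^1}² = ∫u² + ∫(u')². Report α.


α = (-59/12 + π^2)/(1 + π^2)

Coercivity of a(·,·) on H^1_0(0, 1) means a(u, u) ≥ α ||u||_{H^1}² for every u ∈ H^1_0.
The interval has length L = 1, and Poincaré/coercivity depend only on L. Here a(u, u) = ∫(u')² + (-59/12)·∫u².
Here c = -59/12 < 0 with |c| < (π/L)² = π^2, so coercivity still holds. The condition a(u,u) ≥ α||u||_{H^1}² reads (1−α)∫(u')² ≥ (α−c)∫u². Any admissible α is ≤ 1 (rapidly oscillating u have ∫u²/∫(u')² → 0), and α = 1 would force 0 ≥ (1−c)∫u², impossible since c < 1; so 1−α > 0. By the sharp Poincaré inequality on H^1_0 of an interval of length L, ∫(u')² ≥ (π/L)²∫u² with equality for the first sine mode sin(π(x−x₀)/L) (x₀ the left endpoint), so the inequality holds for all u iff (1−α)(π/L)² ≥ α − c, i.e. α ≤ ((π/L)² + c)/((π/L)² + 1) = (1 + c(L/π)²)/(1 + (L/π)²). (Direct route, valid since c ≤ 0: Poincaré gives c∫u² ≥ c(L/π)²∫(u')², so a(u,u) ≥ (1 + c(L/π)²)∫(u')², while ||u||_{H^1}² ≤ (1 + (L/π)²)∫(u')²; dividing yields the same α.) With (π/L)² = π^2 and c = -59/12, the largest admissible constant is α = ((π/L)² + c)/((π/L)² + 1).
Simplifying, α = (-59/12 + π^2)/(1 + π^2).


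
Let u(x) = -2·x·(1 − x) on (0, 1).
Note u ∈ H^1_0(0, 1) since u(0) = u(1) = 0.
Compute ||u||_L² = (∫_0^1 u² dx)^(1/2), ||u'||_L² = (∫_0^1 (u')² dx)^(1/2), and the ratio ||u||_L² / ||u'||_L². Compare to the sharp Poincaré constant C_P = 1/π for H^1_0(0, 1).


||u||_L² / ||u'||_L² = sqrt(10)/10 < C_P = 1/π.

u(x) = -2·x·(1 − x), so u'(x) = 4*x - 2.
u(x) = -2·x·(1 − x) vanishes at x = 0 and x = 1, so u ∈ H^1_0(0, 1). Differentiate via the product rule and integrate the resulting polynomials term by term.
  ∫_0^1 u² dx = ∫_0^1 (4*x^4 - 8*x^3 + 4*x^2) dx. Term by term:
    ∫_0^1 4*x^4 dx = 4/5;  ∫_0^1 -8*x^3 dx = -2;  ∫_0^1 4*x^2 dx = 4/3.
  Sum: 4/5 − 2 + 4/3 = 2/15.
  ∫_0^1 (u')² dx = ∫_0^1 (16*x^2 - 16*x + 4) dx. Term by term:
    ∫_0^1 16*x^2 dx = 16/3;  ∫_0^1 -16*x dx = -8;  ∫_0^1 4 dx = 4.
  Sum: 16/3 − 8 + 4 = 4/3.
∫_0^1 u² dx = 2/15, so ||u||_L² = sqrt(30)/15.
∫_0^1 (u')² dx = 4/3, so ||u'||_L² = 2*sqrt(3)/3.
Ratio ||u||_L² / ||u'||_L² = sqrt(10)/10.
Sharp Poincaré constant on H^1_0(0, 1) is C_P = L/π = 1/π, achieved by sin(π·x).
A polynomial bump cannot attain the sharp Poincaré constant (only the first sine eigenfunction does), so the ratio is strictly less than C_P, consistent with ||u||_L² ≤ C_P ||u'||_L².
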